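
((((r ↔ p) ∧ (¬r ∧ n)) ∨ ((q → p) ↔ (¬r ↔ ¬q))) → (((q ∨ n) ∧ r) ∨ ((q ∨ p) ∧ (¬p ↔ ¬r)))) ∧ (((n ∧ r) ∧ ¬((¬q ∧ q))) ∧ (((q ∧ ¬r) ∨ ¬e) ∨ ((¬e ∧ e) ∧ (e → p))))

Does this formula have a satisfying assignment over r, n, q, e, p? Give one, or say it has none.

r: True; n: True; q: False; e: False; p: False

  (((r ↔ p) ∧ (¬r ∧ n)) ∨ ((q → p) ↔ (¬r ↔ ¬q))) → (((q ∨ n) ∧ r) ∨ ((q ∨ p) ∧ (¬p ↔ ¬r))) = True
    ((r ↔ p) ∧ (¬r ∧ n)) ∨ ((q → p) ↔ (¬r ↔ ¬q)) = False
      (r ↔ p) ∧ (¬r ∧ n) = False
        r ↔ p = False
        ¬r ∧ n = False
          ¬r = False
      (q → p) ↔ (¬r ↔ ¬q) = False
        q → p = True
        ¬r ↔ ¬q = False
          ¬r = False
          ¬q = True
    ((q ∨ n) ∧ r) ∨ ((q ∨ p) ∧ (¬p ↔ ¬r)) = True
      (q ∨ n) ∧ r = True
        q ∨ n = True
      (q ∨ p) ∧ (¬p ↔ ¬r) = False
        q ∨ p = False
        ¬p ↔ ¬r = False
          ¬p = True
          ¬r = False
  ((n ∧ r) ∧ ¬((¬q ∧ q))) ∧ (((q ∧ ¬r) ∨ ¬e) ∨ ((¬e ∧ e) ∧ (e → p))) = True
    (n ∧ r) ∧ ¬((¬q ∧ q)) = True
      n ∧ r = True
      ¬((¬q ∧ q)) = True
        ¬q ∧ q = False
          ¬q = True
    ((q ∧ ¬r) ∨ ¬e) ∨ ((¬e ∧ e) ∧ (e → p)) = True
      (q ∧ ¬r) ∨ ¬e = True
        q ∧ ¬r = False
          ¬r = False
        ¬e = True
      (¬e ∧ e) ∧ (e → p) = False
        ¬e ∧ e = False
          ¬e = True
        e → p = True
Both conjuncts True, so the formula holds.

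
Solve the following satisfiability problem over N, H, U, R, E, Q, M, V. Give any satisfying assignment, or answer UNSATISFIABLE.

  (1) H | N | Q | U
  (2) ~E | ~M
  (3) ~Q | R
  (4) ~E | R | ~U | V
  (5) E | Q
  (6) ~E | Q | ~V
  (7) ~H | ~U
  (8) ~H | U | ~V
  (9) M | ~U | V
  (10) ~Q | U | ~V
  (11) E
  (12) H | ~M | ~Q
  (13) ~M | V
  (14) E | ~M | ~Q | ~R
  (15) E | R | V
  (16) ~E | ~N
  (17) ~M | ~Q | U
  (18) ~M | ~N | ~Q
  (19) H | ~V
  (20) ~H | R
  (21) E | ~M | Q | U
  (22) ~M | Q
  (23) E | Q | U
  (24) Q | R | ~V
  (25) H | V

N = False, H = True, U = False, R = True, E = True, Q = True, M = False, V = False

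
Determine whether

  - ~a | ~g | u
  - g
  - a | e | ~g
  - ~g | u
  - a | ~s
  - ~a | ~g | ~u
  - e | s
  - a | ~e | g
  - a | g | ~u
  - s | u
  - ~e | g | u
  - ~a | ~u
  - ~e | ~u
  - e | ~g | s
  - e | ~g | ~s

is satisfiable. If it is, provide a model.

Unsatisfiable — no assignment works.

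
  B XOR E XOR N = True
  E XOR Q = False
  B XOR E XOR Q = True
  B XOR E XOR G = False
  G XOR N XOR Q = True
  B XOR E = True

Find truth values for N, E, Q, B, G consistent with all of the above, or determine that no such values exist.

N = False, E = False, Q = False, B = True, G = True

B XOR E XOR N = T XOR F XOR F = True ✓
E XOR Q = F XOR F = False ✓
B XOR E XOR Q = T XOR F XOR F = True ✓
B XOR E XOR G = T XOR F XOR T = False ✓
G XOR N XOR Q = T XOR F XOR F = True ✓
B XOR E = T XOR F = True ✓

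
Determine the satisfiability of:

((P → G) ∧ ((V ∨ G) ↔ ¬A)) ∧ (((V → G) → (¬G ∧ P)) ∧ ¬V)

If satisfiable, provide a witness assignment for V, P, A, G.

Case V = True: the conjunct ¬V is False.
Case V = False: the formula simplifies to ((P → G) ∧ (G ↔ ¬A)) ∧ (¬G ∧ P).
  G = True: the conjunct ¬G is False.
  G = False: simplifies to (¬P ∧ A) ∧ P.
    P = True: the conjunct ¬P is False.
    P = False: the conjunct P is False.
Both cases fail — unsatisfiable.

Unsatisfiable — no assignment works.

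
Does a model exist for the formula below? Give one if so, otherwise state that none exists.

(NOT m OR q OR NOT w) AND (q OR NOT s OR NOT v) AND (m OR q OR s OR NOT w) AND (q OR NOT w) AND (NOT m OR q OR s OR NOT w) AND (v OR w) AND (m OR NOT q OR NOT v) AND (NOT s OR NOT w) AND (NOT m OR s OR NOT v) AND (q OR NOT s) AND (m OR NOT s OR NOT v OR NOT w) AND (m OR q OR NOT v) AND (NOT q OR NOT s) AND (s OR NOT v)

Set v = False.
  then (v OR w) forces w = True.
  then (NOT s OR NOT w) forces s = False.
  then (q OR NOT w) forces q = True.
Set m = True.
All clauses satisfied.

v = False, s = False, w = True, m = True, q = True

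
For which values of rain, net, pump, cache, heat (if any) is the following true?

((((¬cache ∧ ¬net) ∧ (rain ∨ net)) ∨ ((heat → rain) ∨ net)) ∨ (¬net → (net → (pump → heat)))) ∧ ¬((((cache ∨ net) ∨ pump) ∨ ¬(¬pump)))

rain = True, net = False, pump = False, cache = False, heat = True

  (((¬cache ∧ ¬net) ∧ (rain ∨ net)) ∨ ((heat → rain) ∨ net)) ∨ (¬net → (net → (pump → heat))) = True
    ((¬cache ∧ ¬net) ∧ (rain ∨ net)) ∨ ((heat → rain) ∨ net) = True
      (¬cache ∧ ¬net) ∧ (rain ∨ net) = True
        ¬cache ∧ ¬net = True
          ¬cache = True
          ¬net = True
        rain ∨ net = True
      (heat → rain) ∨ net = True
        heat → rain = True
    ¬net → (net → (pump → heat)) = True
      ¬net = True
      net → (pump → heat) = True
        pump → heat = True
  ¬((((cache ∨ net) ∨ pump) ∨ ¬(¬pump))) = True
    ((cache ∨ net) ∨ pump) ∨ ¬(¬pump) = False
      (cache ∨ net) ∨ pump = False
        cache ∨ net = False
      ¬(¬pump) = False
        ¬pump = True
Both conjuncts True, so the formula holds.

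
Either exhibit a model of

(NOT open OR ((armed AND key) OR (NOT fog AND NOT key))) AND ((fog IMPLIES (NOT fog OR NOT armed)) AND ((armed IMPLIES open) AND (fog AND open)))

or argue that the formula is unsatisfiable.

No satisfying assignment exists.

Case fog = True: the formula simplifies to (NOT open OR (armed AND key)) AND (NOT armed AND ((armed IMPLIES open) AND open)).
  armed = True: the conjunct NOT armed is False.
  armed = False: simplifies to NOT open AND open.
    open = True: the conjunct NOT open is False.
    open = False: the conjunct open is False.
Case fog = False: the conjunct fog is False.
Both cases fail — unsatisfiable.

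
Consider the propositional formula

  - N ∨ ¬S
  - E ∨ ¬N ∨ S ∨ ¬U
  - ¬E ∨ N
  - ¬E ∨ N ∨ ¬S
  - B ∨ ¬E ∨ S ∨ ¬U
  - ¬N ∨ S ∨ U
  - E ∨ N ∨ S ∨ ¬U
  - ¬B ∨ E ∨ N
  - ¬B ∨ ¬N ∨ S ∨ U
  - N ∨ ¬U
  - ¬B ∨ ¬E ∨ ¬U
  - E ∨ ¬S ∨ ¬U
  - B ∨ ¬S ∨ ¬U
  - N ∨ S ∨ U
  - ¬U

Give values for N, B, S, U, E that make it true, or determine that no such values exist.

N=T, B=F, S=T, U=F, E=T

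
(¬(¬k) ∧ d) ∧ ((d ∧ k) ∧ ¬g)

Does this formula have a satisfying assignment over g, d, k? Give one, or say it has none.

g: False, d: True, k: True

  ¬(¬k) ∧ d = True
    ¬(¬k) = True
      ¬k = False
  (d ∧ k) ∧ ¬g = True
    d ∧ k = True
    ¬g = True
Both conjuncts True, so the formula holds.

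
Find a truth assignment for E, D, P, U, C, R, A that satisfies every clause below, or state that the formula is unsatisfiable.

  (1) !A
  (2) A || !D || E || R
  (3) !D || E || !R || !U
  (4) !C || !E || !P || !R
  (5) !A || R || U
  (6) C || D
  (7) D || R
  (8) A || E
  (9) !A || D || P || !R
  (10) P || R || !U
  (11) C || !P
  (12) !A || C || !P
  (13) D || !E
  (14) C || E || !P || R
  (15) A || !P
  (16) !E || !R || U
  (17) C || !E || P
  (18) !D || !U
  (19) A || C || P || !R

E: True, D: True, P: False, U: False, C: True, R: False, A: False

Unit clause (!A) forces A = False.
In (A || E) only E is left, so E = True.
In (D || !E) only D is left, so D = True.
In (A || !P) only !P is left, so P = False.
In (C || !E || P) only C is left, so C = True.
In (!D || !U) only !U is left, so U = False.
In (!E || !R || U) only !R is left, so R = False.
All clauses satisfied.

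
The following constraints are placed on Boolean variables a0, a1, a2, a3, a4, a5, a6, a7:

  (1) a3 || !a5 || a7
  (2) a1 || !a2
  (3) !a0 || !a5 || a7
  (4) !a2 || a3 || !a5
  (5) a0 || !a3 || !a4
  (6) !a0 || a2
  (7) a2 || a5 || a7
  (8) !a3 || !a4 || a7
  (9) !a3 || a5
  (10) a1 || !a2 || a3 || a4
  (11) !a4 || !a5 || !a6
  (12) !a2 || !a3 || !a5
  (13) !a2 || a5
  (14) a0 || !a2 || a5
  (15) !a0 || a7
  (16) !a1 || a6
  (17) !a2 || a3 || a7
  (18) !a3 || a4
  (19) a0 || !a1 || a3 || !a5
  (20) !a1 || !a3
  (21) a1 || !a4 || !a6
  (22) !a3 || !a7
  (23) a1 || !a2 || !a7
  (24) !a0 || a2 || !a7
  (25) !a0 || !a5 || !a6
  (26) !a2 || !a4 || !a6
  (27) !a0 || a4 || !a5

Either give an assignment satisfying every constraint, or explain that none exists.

a0 = False, a1 = False, a2 = False, a3 = False, a4 = False, a5 = True, a6 = True, a7 = True

Set a0 = False.
Set a1 = False.
  then (a1 || !a2) forces a2 = False.
Set a3 = False.
Set a4 = False.
Set a5 = True.
  then (a3 || !a5 || a7) forces a7 = True.
Set a6 = True.
All clauses satisfied.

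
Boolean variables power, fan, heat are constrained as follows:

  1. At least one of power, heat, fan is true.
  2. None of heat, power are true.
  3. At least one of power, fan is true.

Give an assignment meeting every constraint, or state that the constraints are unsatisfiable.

power=F, fan=T, heat=F

  (1) {power, heat, fan}: 1 true — at least one ✓
  (2) {heat, power}: 0 true — none ✓
  (3) {power, fan}: 1 true — at least one ✓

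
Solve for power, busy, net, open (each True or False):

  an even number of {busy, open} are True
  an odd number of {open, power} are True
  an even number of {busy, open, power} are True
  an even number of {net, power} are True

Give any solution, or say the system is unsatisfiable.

power=F, busy=T, net=F, open=T

{busy, open}: 2 true → even ✓
{open, power}: 1 true → odd ✓
{busy, open, power}: 2 true → even ✓
{net, power}: 0 true → even ✓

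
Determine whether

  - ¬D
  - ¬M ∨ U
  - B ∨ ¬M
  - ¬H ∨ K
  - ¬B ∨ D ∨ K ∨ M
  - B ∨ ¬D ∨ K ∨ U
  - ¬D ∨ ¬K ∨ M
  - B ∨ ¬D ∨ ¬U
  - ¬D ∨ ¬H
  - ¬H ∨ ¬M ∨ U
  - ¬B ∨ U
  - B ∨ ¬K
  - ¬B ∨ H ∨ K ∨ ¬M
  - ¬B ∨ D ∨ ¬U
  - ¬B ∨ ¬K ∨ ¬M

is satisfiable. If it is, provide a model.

U=F, H=F, D=F, B=F, M=F, K=F

Unit clause (¬D) forces D = False.
Set U = False.
  then (¬M ∨ U) forces M = False.
  then (¬B ∨ U) forces B = False.
  then (B ∨ ¬K) forces K = False.
  then (¬H ∨ K) forces H = False.
All clauses satisfied.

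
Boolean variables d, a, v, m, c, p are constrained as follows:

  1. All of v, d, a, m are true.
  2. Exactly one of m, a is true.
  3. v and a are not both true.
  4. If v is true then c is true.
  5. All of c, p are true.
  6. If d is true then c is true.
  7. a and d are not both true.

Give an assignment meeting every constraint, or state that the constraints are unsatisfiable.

Unsatisfiable — no assignment works.

Case a = True:
  (1) forces v = True.
  Constraint (3) is violated (v=T, a=T) — contradiction.
Case a = False:
  Constraint (1) is violated (a=F) — contradiction.
Both cases fail — unsatisfiable.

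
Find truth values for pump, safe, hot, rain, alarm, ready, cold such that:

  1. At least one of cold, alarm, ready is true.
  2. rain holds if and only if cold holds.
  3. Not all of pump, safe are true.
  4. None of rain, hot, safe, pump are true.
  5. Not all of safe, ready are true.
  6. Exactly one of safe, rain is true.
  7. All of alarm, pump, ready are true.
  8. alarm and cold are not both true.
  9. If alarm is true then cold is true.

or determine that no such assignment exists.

Case pump = True:
  Constraint (4) is violated (pump=T) — contradiction.
Case pump = False:
  Constraint (7) is violated (pump=F) — contradiction.
Both cases fail — unsatisfiable.

No satisfying assignment exists.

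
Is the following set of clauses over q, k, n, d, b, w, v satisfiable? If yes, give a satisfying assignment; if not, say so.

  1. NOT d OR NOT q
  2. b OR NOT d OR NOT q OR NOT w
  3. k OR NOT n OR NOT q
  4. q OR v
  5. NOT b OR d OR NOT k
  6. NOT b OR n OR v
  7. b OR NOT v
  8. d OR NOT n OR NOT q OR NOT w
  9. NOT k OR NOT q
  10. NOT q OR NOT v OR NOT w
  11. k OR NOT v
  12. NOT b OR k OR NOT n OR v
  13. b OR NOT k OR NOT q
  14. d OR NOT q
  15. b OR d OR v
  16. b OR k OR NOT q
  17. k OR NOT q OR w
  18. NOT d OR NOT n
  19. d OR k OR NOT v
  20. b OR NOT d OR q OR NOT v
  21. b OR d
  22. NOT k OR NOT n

q = False; k = True; n = False; d = True; b = True; w = True; v = True

Try q = True:
  (NOT d OR NOT q) forces d = False.
  clause (d OR NOT q) is falsified — backtrack.
So q = False.
  then (q OR v) forces v = True.
  then (b OR NOT v) forces b = True.
  then (k OR NOT v) forces k = True.
  then (NOT k OR NOT n) forces n = False.
  then (NOT b OR d OR NOT k) forces d = True.
Set w = True.
All clauses satisfied.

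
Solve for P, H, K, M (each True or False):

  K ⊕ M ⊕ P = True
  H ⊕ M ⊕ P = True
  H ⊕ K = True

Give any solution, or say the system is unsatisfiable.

The formula is unsatisfiable.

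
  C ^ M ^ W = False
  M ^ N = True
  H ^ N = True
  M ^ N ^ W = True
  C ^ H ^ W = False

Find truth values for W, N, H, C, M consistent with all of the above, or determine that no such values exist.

W = False; N = False; H = True; C = True; M = True

C ^ M ^ W = T ^ T ^ F = False ✓
M ^ N = T ^ F = True ✓
H ^ N = T ^ F = True ✓
M ^ N ^ W = T ^ F ^ F = True ✓
C ^ H ^ W = T ^ T ^ F = False ✓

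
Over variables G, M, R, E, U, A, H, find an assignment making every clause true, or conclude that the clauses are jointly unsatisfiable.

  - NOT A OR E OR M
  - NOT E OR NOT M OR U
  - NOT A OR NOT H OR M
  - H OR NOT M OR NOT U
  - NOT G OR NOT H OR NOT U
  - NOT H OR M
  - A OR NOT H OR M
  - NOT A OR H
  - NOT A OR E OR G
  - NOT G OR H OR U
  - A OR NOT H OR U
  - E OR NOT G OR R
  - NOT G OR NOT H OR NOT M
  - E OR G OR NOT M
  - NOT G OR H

Try G = True:
  (NOT G OR H) forces H = True.
  (NOT G OR NOT H OR NOT U) forces U = False.
  (NOT H OR M) forces M = True.
  clause (NOT G OR NOT H OR NOT M) is falsified — backtrack.
So G = False.
Set M = False.
  then (NOT H OR M) forces H = False.
  then (NOT A OR H) forces A = False.
Set R = False.
Set E = False.
Set U = False.
All clauses satisfied.

G=F, M=F, R=F, E=F, U=F, A=F, H=F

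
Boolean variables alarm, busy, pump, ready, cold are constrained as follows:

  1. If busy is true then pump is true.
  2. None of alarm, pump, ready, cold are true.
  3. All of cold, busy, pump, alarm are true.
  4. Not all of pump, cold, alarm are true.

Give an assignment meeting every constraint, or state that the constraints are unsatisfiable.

Case alarm = True:
  Constraint (2) is violated (alarm=T) — contradiction.
Case alarm = False:
  Constraint (3) is violated (alarm=F) — contradiction.
Both cases fail — unsatisfiable.

The formula is unsatisfiable.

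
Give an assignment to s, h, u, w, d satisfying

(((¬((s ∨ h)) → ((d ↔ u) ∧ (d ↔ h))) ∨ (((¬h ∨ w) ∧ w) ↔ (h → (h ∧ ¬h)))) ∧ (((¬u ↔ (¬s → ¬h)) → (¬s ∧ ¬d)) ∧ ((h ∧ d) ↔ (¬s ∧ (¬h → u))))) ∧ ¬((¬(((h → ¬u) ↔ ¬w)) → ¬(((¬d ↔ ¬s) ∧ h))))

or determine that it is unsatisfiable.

The formula is unsatisfiable.

Case h = True: the formula simplifies to (((¬u ↔ s) → (¬s ∧ ¬d)) ∧ (d ↔ ¬s)) ∧ ¬((¬((¬u ↔ ¬w)) → ¬((¬d ↔ ¬s)))).
  s = True: simplifies to (u ∧ ¬d) ∧ ¬((¬((¬u ↔ ¬w)) → ¬d)).
    d = True: the conjunct ¬d is False.
    d = False: the conjunct ¬((¬((¬u ↔ ¬w)) → ¬d)) becomes ¬((¬((¬u ↔ ¬w)) → True)) = False.
  s = False: simplifies to ((u → ¬d) ∧ d) ∧ ¬((¬((¬u ↔ ¬w)) → ¬(¬d))).
    d = True: the conjunct ¬((¬((¬u ↔ ¬w)) → ¬(¬d))) becomes ¬((¬((¬u ↔ ¬w)) → True)) = False.
    d = False: the conjunct d is False.
Case h = False: the conjunct ¬((¬(((h → ¬u) ↔ ¬w)) → ¬(((¬d ↔ ¬s) ∧ h)))) becomes ¬((¬(¬w) → True)) = False.
Both cases fail — unsatisfiable.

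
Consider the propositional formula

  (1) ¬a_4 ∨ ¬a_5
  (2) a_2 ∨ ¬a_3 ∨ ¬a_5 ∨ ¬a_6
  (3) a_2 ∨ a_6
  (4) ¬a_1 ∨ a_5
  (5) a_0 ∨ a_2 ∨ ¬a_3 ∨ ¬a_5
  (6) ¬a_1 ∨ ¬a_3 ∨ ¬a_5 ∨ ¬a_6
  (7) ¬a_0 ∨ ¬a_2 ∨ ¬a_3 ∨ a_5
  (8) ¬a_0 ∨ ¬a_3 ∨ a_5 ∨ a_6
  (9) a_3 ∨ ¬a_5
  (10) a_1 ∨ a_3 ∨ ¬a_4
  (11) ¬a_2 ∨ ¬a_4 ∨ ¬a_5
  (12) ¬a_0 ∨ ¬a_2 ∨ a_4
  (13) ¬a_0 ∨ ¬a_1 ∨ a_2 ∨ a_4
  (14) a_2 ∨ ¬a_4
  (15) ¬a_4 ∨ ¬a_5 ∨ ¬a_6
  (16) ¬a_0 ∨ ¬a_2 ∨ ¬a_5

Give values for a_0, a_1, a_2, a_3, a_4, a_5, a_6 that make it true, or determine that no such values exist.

a_0=F, a_1=F, a_2=T, a_3=F, a_4=F, a_5=F, a_6=T

Set a_0 = False.
Set a_1 = False.
Set a_2 = True.
Set a_3 = False.
  then (a_3 ∨ ¬a_5) forces a_5 = False.
  then (a_1 ∨ a_3 ∨ ¬a_4) forces a_4 = False.
Set a_6 = True.
All clauses satisfied.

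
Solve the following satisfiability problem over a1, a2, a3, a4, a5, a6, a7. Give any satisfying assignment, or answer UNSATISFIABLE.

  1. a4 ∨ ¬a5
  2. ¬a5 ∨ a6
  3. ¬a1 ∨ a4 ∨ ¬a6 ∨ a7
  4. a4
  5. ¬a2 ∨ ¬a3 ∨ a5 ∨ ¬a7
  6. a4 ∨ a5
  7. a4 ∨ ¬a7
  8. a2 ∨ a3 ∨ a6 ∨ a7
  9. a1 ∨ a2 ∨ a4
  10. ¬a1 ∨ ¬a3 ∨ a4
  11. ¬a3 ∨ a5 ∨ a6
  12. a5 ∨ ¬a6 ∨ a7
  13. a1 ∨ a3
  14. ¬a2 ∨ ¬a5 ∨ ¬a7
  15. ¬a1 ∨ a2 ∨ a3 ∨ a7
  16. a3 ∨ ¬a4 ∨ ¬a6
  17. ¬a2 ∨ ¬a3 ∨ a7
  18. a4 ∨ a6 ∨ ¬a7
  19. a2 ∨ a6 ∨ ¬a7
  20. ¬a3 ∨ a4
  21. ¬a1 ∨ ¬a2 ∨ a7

a1 = True, a2 = False, a3 = True, a4 = True, a5 = True, a6 = True, a7 = True

Unit clause (a4) forces a4 = True.
Set a1 = True.
Set a2 = False.
Try a3 = False:
  (¬a1 ∨ a2 ∨ a3 ∨ a7) forces a7 = True.
  (a3 ∨ ¬a4 ∨ ¬a6) forces a6 = False.
  clause (a2 ∨ a6 ∨ ¬a7) is falsified — backtrack.
So a3 = True.
Set a5 = True.
  then (¬a5 ∨ a6) forces a6 = True.
Set a7 = True.
All clauses satisfied.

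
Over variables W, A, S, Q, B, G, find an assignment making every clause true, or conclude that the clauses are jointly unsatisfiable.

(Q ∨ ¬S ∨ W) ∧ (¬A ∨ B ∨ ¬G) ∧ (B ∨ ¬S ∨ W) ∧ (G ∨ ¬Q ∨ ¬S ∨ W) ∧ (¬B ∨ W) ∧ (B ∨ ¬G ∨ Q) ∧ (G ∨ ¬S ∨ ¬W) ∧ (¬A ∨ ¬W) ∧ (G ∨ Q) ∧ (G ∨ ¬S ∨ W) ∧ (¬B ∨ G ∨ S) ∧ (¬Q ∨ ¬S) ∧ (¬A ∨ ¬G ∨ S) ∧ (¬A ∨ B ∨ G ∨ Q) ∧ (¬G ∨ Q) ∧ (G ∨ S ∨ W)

Set W = True.
  then (¬A ∨ ¬W) forces A = False.
Try S = True:
  (G ∨ ¬S ∨ ¬W) forces G = True.
  (¬Q ∨ ¬S) forces Q = False.
  clause (¬G ∨ Q) is falsified — backtrack.
So S = False.
Try Q = False:
  (G ∨ Q) forces G = True.
  clause (¬G ∨ Q) is falsified — backtrack.
So Q = True.
Set B = False.
Set G = False.
All clauses satisfied.

W=T; A=F; S=F; Q=T; B=F; G=F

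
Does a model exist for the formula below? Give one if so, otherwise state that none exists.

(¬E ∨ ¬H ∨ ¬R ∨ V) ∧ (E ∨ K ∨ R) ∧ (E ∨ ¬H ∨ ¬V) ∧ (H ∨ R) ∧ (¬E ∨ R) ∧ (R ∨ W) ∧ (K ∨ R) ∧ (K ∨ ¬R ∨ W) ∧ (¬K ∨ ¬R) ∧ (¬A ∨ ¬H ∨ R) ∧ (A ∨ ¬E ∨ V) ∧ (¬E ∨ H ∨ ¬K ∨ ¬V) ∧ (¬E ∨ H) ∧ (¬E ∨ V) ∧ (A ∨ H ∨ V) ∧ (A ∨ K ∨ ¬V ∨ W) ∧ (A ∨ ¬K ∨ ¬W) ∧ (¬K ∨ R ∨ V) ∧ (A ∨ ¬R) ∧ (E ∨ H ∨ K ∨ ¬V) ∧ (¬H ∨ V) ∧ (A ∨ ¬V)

A = True, E = False, V = False, K = False, H = False, R = True, W = True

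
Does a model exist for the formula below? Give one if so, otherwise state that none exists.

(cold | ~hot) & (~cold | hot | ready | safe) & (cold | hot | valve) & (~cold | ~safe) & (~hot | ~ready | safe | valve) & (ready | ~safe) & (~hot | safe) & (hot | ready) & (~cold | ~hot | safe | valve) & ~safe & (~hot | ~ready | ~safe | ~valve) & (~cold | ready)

ready=T, safe=F, hot=F, cold=T, valve=T

Unit clause (~safe) forces safe = False.
In (~hot | safe) only ~hot is left, so hot = False.
In (hot | ready) only ready is left, so ready = True.
Set cold = True.
Set valve = True.
All clauses satisfied.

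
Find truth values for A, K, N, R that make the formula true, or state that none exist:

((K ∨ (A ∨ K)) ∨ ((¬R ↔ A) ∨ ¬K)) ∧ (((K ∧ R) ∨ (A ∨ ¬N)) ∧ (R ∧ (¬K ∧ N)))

A=T, K=F, N=T, R=T

  (K ∨ (A ∨ K)) ∨ ((¬R ↔ A) ∨ ¬K) = True
    K ∨ (A ∨ K) = True
      A ∨ K = True
    (¬R ↔ A) ∨ ¬K = True
      ¬R ↔ A = False
        ¬R = False
      ¬K = True
  ((K ∧ R) ∨ (A ∨ ¬N)) ∧ (R ∧ (¬K ∧ N)) = True
    (K ∧ R) ∨ (A ∨ ¬N) = True
      K ∧ R = False
      A ∨ ¬N = True
        ¬N = False
    R ∧ (¬K ∧ N) = True
      ¬K ∧ N = True
        ¬K = True
Both conjuncts True, so the formula holds.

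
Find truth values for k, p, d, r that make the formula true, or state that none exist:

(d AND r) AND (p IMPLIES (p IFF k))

k: True, p: False, d: True, r: True

  d AND r = True
  p IMPLIES (p IFF k) = True
    p IFF k = False
Both conjuncts True, so the formula holds.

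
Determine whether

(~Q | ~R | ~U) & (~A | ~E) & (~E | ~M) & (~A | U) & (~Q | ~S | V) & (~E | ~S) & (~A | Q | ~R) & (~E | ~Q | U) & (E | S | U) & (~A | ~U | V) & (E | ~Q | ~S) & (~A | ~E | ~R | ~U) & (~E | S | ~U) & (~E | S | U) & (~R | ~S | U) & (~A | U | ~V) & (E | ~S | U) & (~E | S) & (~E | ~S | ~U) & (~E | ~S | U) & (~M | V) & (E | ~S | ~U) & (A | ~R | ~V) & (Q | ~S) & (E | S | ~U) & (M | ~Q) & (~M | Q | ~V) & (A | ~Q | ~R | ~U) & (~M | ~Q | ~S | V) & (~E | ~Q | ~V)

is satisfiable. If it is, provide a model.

Case S = True:
  (~E | ~S) forces E = False.
  (E | ~Q | ~S) forces Q = False.
  Clause (Q | ~S) is falsified — contradiction.
Case S = False:
  (~E | S) forces E = False.
  (E | S | U) forces U = True.
  Clause (E | S | ~U) is falsified — contradiction.
Both cases fail, so the formula is unsatisfiable.

No satisfying assignment exists.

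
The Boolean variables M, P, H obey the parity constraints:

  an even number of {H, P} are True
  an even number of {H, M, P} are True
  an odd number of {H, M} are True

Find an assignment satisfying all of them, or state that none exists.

M=F; P=T; H=T

{H, P}: 2 true → even ✓
{H, M, P}: 2 true → even ✓
{H, M}: 1 true → odd ✓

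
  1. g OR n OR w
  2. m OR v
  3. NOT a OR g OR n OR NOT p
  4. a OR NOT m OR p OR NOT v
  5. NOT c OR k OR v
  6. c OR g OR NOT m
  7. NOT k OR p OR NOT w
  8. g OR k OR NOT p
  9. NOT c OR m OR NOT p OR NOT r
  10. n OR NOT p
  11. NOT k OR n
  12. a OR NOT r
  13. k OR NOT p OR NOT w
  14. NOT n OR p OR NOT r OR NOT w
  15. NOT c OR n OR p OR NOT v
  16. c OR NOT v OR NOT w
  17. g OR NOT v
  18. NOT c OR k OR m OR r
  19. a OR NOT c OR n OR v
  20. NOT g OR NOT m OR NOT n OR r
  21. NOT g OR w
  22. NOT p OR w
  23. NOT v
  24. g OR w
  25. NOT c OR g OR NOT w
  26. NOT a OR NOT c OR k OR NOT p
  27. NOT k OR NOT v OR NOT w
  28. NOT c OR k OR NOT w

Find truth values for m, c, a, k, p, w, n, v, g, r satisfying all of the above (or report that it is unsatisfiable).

m=T; c=F; a=T; k=F; p=F; w=T; n=F; v=F; g=T; r=T

Unit clause (NOT v) forces v = False.
In (m OR v) only m is left, so m = True.
Set c = False.
  then (c OR g OR NOT m) forces g = True.
  then (NOT g OR w) forces w = True.
Set a = True.
Set k = False.
  then (k OR NOT p OR NOT w) forces p = False.
Try n = True:
  (NOT n OR p OR NOT r OR NOT w) forces r = False.
  clause (NOT g OR NOT m OR NOT n OR r) is falsified — backtrack.
So n = False.
Set r = True.
All clauses satisfied.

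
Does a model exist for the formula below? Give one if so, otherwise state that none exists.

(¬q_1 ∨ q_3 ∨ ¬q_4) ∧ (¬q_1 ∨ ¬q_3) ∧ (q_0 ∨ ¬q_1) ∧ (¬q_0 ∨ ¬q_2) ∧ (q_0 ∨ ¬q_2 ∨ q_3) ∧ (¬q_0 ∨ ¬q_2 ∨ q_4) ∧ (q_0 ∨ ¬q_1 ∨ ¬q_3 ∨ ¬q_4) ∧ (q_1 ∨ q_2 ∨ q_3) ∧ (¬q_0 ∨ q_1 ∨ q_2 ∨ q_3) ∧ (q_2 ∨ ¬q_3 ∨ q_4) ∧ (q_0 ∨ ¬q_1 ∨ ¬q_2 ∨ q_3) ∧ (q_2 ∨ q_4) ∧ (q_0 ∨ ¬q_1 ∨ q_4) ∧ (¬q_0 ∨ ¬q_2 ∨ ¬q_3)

q_0: True, q_1: False, q_2: False, q_3: True, q_4: True

Set q_0 = True.
  then (¬q_0 ∨ ¬q_2) forces q_2 = False.
  then (q_2 ∨ q_4) forces q_4 = True.
Set q_1 = False.
  then (q_1 ∨ q_2 ∨ q_3) forces q_3 = True.
All clauses satisfied.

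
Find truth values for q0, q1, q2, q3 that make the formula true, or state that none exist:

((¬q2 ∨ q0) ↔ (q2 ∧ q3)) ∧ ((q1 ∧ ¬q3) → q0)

q0: True; q1: True; q2: True; q3: True

  (¬q2 ∨ q0) ↔ (q2 ∧ q3) = True
    ¬q2 ∨ q0 = True
      ¬q2 = False
    q2 ∧ q3 = True
  (q1 ∧ ¬q3) → q0 = True
    q1 ∧ ¬q3 = False
      ¬q3 = False
Both conjuncts True, so the formula holds.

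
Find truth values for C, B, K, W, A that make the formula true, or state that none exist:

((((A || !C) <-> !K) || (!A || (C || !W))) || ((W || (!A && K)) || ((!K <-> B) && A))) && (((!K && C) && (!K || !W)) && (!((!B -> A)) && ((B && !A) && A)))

No satisfying assignment exists.

Case B = True: the conjunct !((!B -> A)) becomes !((False -> A)) = False.
Case B = False: the conjunct B is False.
Both cases fail — unsatisfiable.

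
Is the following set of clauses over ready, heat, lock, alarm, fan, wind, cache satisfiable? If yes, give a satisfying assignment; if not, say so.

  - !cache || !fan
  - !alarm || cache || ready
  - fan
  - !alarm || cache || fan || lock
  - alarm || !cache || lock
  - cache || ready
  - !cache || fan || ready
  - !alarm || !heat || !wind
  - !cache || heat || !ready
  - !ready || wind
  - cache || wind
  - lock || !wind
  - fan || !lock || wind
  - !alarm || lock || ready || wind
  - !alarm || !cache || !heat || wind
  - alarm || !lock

ready = True, heat = False, lock = True, alarm = True, fan = True, wind = True, cache = False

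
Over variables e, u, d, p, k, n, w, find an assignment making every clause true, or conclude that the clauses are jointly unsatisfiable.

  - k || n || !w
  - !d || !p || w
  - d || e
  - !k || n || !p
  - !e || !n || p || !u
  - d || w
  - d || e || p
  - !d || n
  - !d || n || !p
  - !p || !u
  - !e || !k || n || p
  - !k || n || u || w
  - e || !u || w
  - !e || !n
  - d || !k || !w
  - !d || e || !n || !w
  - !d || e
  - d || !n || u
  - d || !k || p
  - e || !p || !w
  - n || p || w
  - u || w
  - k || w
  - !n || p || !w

No satisfying assignment exists.

Case e = True:
  (!e || !n) forces n = False.
  (!d || n) forces d = False.
  (d || w) forces w = True.
  (k || n || !w) forces k = True.
  Clause (d || !k || !w) is falsified — contradiction.
Case e = False:
  (d || e) forces d = True.
  Clause (!d || e) is falsified — contradiction.
Both cases fail, so the formula is unsatisfiable.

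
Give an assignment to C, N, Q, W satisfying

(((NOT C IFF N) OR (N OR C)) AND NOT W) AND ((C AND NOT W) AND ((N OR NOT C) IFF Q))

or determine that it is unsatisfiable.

C: True; N: False; Q: False; W: False

  ((NOT C IFF N) OR (N OR C)) AND NOT W = True
    (NOT C IFF N) OR (N OR C) = True
      NOT C IFF N = True
        NOT C = False
      N OR C = True
    NOT W = True
  (C AND NOT W) AND ((N OR NOT C) IFF Q) = True
    C AND NOT W = True
      NOT W = True
    (N OR NOT C) IFF Q = True
      N OR NOT C = False
        NOT C = False
Both conjuncts True, so the formula holds.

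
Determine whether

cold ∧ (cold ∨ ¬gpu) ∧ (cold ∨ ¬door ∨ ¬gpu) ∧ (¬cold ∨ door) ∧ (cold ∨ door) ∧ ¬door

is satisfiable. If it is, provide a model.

Case door = True:
  Clause (¬door) is falsified — contradiction.
Case door = False:
  (cold) forces cold = True.
  Clause (¬cold ∨ door) is falsified — contradiction.
Both cases fail, so the formula is unsatisfiable.

UNSATISFIABLE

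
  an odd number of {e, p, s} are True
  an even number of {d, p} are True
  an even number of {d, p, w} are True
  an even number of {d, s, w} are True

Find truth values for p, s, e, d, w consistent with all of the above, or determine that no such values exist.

p: False, s: False, e: True, d: False, w: False

{e, p, s}: 1 true → odd ✓
{d, p}: 0 true → even ✓
{d, p, w}: 0 true → even ✓
{d, s, w}: 0 true → even ✓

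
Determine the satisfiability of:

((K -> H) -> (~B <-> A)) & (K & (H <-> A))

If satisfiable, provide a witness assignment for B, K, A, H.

B=F, K=T, A=T, H=T

  (K -> H) -> (~B <-> A) = True
    K -> H = True
    ~B <-> A = True
      ~B = True
  K & (H <-> A) = True
    H <-> A = True
Both conjuncts True, so the formula holds.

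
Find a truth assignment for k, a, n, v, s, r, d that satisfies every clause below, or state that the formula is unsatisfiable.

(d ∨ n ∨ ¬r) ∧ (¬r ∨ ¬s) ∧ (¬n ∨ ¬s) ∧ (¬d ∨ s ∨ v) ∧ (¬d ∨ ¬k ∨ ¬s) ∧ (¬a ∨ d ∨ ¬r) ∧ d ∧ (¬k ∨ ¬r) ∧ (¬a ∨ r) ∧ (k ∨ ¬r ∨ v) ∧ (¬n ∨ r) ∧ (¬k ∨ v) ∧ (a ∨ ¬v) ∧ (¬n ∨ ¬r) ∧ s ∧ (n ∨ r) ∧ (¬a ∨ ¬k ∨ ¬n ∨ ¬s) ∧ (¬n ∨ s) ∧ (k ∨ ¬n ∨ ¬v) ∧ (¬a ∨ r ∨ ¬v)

Unsatisfiable — no assignment works.

Case s = True:
  (¬r ∨ ¬s) forces r = False.
  (¬n ∨ ¬s) forces n = False.
  Clause (n ∨ r) is falsified — contradiction.
Case s = False:
  Clause (s) is falsified — contradiction.
Both cases fail, so the formula is unsatisfiable.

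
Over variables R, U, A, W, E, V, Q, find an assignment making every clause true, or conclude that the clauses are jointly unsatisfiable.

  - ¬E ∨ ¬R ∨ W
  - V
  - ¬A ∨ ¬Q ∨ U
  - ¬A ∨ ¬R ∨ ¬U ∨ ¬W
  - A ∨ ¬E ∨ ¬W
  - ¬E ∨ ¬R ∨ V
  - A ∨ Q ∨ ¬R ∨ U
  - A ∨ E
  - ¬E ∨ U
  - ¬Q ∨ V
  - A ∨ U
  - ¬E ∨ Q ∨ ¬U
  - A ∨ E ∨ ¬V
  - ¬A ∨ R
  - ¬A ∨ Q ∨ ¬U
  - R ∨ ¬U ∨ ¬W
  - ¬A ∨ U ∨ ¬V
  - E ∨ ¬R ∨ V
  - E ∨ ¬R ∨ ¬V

Unit clause (V) forces V = True.
Try R = True:
  (E ∨ ¬R ∨ ¬V) forces E = True.
  (¬E ∨ ¬R ∨ W) forces W = True.
  (A ∨ ¬E ∨ ¬W) forces A = True.
  (¬A ∨ ¬R ∨ ¬U ∨ ¬W) forces U = False.
  clause (¬E ∨ U) is falsified — backtrack.
So R = False.
  then (¬A ∨ R) forces A = False.
  then (A ∨ E) forces E = True.
  then (¬E ∨ U) forces U = True.
  then (¬E ∨ Q ∨ ¬U) forces Q = True.
  then (R ∨ ¬U ∨ ¬W) forces W = False.
All clauses satisfied.

R = False, U = True, A = False, W = False, E = True, V = True, Q = True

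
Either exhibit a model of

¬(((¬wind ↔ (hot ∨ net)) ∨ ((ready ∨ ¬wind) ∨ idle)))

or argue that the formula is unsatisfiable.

wind = True, hot = True, ready = False, idle = False, net = False

  ¬(((¬wind ↔ (hot ∨ net)) ∨ ((ready ∨ ¬wind) ∨ idle))) = True
    (¬wind ↔ (hot ∨ net)) ∨ ((ready ∨ ¬wind) ∨ idle) = False
      ¬wind ↔ (hot ∨ net) = False
        ¬wind = False
        hot ∨ net = True
      (ready ∨ ¬wind) ∨ idle = False
        ready ∨ ¬wind = False
          ¬wind = False
The formula evaluates to True.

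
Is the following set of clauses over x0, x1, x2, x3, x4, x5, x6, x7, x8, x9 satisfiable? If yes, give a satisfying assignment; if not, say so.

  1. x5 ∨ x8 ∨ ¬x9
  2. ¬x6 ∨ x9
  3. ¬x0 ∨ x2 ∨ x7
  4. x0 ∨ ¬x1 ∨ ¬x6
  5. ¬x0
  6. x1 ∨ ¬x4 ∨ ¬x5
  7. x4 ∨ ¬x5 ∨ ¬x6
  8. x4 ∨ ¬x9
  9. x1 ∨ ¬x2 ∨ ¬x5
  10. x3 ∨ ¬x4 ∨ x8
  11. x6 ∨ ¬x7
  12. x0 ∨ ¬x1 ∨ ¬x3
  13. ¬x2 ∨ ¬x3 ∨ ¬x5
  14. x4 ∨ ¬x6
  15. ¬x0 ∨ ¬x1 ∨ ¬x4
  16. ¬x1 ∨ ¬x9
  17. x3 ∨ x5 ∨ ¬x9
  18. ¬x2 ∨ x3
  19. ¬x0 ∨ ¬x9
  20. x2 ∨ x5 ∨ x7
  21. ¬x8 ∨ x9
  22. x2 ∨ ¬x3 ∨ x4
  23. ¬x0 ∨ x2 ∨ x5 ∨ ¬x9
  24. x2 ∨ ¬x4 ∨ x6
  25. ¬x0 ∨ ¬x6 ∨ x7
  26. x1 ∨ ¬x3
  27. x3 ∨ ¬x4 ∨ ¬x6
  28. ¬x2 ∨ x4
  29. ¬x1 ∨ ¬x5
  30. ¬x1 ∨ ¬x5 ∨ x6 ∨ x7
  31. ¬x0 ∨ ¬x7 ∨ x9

Unit clause (¬x0) forces x0 = False.
Set x1 = False.
  then (x1 ∨ ¬x3) forces x3 = False.
  then (¬x2 ∨ x3) forces x2 = False.
Try x4 = True:
  (x1 ∨ ¬x4 ∨ ¬x5) forces x5 = False.
  (x3 ∨ ¬x4 ∨ x8) forces x8 = True.
  (x3 ∨ x5 ∨ ¬x9) forces x9 = False.
  clause (¬x8 ∨ x9) is falsified — backtrack.
So x4 = False.
  then (x4 ∨ ¬x9) forces x9 = False.
  then (x4 ∨ ¬x6) forces x6 = False.
  then (¬x8 ∨ x9) forces x8 = False.
  then (x6 ∨ ¬x7) forces x7 = False.
  then (x2 ∨ x5 ∨ x7) forces x5 = True.
All clauses satisfied.

x0: False, x1: False, x2: False, x3: False, x4: False, x5: True, x6: False, x7: False, x8: False, x9: False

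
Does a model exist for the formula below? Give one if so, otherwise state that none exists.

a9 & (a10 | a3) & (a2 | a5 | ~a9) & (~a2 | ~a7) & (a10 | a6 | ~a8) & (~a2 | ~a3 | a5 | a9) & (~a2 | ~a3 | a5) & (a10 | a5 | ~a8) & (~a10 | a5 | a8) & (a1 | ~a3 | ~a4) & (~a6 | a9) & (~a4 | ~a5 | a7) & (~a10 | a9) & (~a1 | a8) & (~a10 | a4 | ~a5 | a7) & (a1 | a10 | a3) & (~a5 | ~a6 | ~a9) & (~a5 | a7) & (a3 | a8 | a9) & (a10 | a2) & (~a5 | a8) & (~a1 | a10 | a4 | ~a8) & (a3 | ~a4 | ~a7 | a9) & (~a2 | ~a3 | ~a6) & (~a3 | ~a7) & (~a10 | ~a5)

Unit clause (a9) forces a9 = True.
Set a1 = False.
Set a2 = True.
  then (~a2 | ~a7) forces a7 = False.
  then (~a5 | a7) forces a5 = False.
  then (~a2 | ~a3 | a5) forces a3 = False.
  then (a1 | a10 | a3) forces a10 = True.
  then (~a10 | a5 | a8) forces a8 = True.
Set a4 = False.
Set a6 = True.
All clauses satisfied.

a1 = False, a2 = True, a3 = False, a4 = False, a5 = False, a6 = True, a7 = False, a8 = True, a9 = True, a10 = True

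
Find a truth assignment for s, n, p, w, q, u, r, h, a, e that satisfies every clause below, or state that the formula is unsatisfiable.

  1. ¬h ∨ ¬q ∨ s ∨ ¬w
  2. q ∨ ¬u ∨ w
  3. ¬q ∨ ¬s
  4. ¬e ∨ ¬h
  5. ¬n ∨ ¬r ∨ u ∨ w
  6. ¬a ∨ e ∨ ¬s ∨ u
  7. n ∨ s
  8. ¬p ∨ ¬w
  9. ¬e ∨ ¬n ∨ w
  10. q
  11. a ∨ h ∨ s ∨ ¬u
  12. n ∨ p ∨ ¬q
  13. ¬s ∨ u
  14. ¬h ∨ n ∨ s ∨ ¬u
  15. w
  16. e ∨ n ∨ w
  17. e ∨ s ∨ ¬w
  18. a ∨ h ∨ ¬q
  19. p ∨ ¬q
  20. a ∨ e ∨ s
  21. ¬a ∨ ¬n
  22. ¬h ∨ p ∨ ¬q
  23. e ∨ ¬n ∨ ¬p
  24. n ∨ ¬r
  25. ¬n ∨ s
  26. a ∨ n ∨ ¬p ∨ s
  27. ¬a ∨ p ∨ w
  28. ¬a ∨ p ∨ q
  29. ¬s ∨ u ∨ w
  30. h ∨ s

UNSATISFIABLE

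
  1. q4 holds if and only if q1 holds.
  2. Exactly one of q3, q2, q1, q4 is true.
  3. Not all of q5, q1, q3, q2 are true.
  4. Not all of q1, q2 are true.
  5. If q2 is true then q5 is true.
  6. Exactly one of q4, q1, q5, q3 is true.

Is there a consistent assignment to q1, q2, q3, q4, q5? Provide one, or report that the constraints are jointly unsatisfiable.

q1 = False, q2 = True, q3 = False, q4 = False, q5 = True

  (1) q4=F, q1=F — same ✓
  (2) {q3, q2, q1, q4}: 1 true — exactly one ✓
  (3) {q5, q1, q3, q2}: 2/4 true — not all ✓
  (4) {q1, q2}: 1/2 true — not all ✓
  (5) q2=T ⇒ q5: T ✓
  (6) {q4, q1, q5, q3}: 1 true — exactly one ✓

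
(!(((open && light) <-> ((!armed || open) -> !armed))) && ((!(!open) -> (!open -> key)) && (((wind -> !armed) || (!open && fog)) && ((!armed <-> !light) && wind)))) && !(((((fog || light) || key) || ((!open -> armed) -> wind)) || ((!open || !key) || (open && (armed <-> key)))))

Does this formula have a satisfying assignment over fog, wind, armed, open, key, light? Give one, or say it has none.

The conjunct !(((((fog || light) || key) || ((!open -> armed) -> wind)) || ((!open || !key) || (open && (armed <-> key))))) is unsatisfiable on its own:
  key = True: this becomes !((True || (!open || (open && armed)))) = False.
  key = False: this becomes !((((fog || light) || ((!open -> armed) -> wind)) || True)) = False.
So the whole conjunction is unsatisfiable.

The formula is unsatisfiable.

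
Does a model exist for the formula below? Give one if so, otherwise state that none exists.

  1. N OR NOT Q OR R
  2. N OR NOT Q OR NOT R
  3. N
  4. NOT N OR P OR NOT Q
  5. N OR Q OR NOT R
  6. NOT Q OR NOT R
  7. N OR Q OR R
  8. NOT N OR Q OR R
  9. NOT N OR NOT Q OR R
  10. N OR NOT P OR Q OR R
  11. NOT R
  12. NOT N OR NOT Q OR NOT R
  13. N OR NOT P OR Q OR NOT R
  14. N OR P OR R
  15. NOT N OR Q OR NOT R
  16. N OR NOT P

No satisfying assignment exists.

Case N = True:
  (NOT R) forces R = False.
  (NOT N OR Q OR R) forces Q = True.
  Clause (NOT N OR NOT Q OR R) is falsified — contradiction.
Case N = False:
  Clause (N) is falsified — contradiction.
Both cases fail, so the formula is unsatisfiable.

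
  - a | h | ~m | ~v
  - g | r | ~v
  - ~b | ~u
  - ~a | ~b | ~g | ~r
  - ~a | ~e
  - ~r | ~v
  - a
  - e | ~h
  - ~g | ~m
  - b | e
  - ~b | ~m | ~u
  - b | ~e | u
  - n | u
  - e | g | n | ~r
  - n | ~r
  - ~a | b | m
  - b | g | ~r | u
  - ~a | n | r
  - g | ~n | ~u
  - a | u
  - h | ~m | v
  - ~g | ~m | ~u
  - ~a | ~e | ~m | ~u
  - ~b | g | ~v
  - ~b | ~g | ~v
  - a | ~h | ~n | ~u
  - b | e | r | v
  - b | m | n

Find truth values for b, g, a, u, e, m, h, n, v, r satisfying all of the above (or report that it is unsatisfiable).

Unit clause (a) forces a = True.
In (~a | ~e) only ~e is left, so e = False.
In (e | ~h) only ~h is left, so h = False.
In (b | e) only b is left, so b = True.
In (~b | ~u) only ~u is left, so u = False.
In (n | u) only n is left, so n = True.
Set g = False.
  then (~b | g | ~v) forces v = False.
  then (h | ~m | v) forces m = False.
Set r = True.
All clauses satisfied.

b = True; g = False; a = True; u = False; e = False; m = False; h = False; n = True; v = False; r = True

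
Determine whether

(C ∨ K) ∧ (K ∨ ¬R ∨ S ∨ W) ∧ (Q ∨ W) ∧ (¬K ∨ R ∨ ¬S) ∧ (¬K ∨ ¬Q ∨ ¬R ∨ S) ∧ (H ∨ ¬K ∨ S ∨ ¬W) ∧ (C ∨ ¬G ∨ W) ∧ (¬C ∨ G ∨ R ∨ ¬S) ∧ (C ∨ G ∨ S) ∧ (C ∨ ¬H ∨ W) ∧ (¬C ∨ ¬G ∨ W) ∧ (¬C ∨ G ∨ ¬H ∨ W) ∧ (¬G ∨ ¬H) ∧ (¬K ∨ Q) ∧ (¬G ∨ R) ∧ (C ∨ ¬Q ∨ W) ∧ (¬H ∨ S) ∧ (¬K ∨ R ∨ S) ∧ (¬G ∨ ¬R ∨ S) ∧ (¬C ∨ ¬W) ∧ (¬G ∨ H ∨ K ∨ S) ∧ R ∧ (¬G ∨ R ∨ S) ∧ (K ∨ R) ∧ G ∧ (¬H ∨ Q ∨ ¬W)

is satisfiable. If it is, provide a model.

Unit clause (R) forces R = True.
Unit clause (G) forces G = True.
In (¬G ∨ ¬H) only ¬H is left, so H = False.
In (¬G ∨ ¬R ∨ S) only S is left, so S = True.
Try C = True:
  (¬C ∨ ¬G ∨ W) forces W = True.
  clause (¬C ∨ ¬W) is falsified — backtrack.
So C = False.
  then (C ∨ K) forces K = True.
  then (C ∨ ¬G ∨ W) forces W = True.
  then (¬K ∨ Q) forces Q = True.
All clauses satisfied.

S=T; R=T; C=F; H=F; K=T; G=T; Q=T; W=T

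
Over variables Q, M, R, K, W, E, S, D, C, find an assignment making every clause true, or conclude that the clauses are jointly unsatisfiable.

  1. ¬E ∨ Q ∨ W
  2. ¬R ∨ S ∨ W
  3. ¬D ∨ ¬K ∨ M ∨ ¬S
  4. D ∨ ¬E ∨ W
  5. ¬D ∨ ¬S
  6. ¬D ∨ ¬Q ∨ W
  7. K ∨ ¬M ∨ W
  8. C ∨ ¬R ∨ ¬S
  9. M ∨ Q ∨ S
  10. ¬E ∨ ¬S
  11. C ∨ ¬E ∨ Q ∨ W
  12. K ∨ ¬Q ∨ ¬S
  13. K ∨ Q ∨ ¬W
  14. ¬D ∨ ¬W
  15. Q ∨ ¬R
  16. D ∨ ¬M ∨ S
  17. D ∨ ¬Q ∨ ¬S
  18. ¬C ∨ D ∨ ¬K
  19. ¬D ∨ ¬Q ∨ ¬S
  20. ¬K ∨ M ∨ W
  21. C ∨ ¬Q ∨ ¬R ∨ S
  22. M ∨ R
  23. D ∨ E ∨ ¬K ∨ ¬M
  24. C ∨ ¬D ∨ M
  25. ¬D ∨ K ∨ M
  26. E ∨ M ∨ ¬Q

Set Q = False.
  then (Q ∨ ¬R) forces R = False.
  then (M ∨ R) forces M = True.
Try K = False:
  (K ∨ ¬M ∨ W) forces W = True.
  clause (K ∨ Q ∨ ¬W) is falsified — backtrack.
So K = True.
Set W = False.
  then (¬E ∨ Q ∨ W) forces E = False.
  then (D ∨ E ∨ ¬K ∨ ¬M) forces D = True.
  then (¬D ∨ ¬S) forces S = False.
Set C = True.
All clauses satisfied.

Q = False; M = True; R = False; K = True; W = False; E = False; S = False; D = True; C = True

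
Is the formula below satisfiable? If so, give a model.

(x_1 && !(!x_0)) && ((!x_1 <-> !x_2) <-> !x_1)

x_0 = True; x_1 = True; x_2 = False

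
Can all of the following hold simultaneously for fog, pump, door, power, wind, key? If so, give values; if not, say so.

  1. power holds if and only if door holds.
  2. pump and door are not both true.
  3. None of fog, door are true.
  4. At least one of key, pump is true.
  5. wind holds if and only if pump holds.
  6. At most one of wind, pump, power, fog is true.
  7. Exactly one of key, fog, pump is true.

fog = False; pump = False; door = False; power = False; wind = False; key = True

  (1) power=F, door=F — same ✓
  (2) pump=F, door=F — not both ✓
  (3) {fog, door}: 0 true — none ✓
  (4) {key, pump}: 1 true — at least one ✓
  (5) wind=F, pump=F — same ✓
  (6) {wind, pump, power, fog}: 0 true — at most one ✓
  (7) {key, fog, pump}: 1 true — exactly one ✓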